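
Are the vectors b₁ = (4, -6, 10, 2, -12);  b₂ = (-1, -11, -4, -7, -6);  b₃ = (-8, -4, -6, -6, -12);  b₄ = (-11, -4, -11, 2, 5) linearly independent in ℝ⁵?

Row-reduce the matrix whose columns are b₁, b₂, b₃, b₄.
The reduction yields 4 nonzero rows, so the rank is 4.
Since rank = 4 (the number of vectors), the set is linearly independent.

linearly independent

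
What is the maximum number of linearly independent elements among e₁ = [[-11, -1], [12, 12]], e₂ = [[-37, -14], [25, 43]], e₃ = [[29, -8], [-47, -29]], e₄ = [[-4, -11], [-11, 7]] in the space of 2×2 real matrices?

Represent each element by its coordinate vector in ℝ⁴.
Apply Gaussian elimination to the matrix whose rows are e₁, e₂, e₃, e₄.
Exactly 2 pivots survive; hence the rank is 2.

2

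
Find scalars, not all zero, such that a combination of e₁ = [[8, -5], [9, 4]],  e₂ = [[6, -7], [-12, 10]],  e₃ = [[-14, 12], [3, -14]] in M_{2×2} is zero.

Take coordinates with respect to {E₁₁, E₁₂, E₂₁, E₂₂}.
Row-reduce the matrix with e₁, e₂, e₃ as columns; the null space gives the coefficients.
One solution (up to scaling) is (1, 1, 1).

e₁ + e₂ + e₃ = 0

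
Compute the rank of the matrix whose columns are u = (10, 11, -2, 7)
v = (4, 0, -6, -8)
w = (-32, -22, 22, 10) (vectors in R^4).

Form the matrix with u, v, w as columns and reduce.
Exactly 2 pivots survive; hence the rank is 2.

2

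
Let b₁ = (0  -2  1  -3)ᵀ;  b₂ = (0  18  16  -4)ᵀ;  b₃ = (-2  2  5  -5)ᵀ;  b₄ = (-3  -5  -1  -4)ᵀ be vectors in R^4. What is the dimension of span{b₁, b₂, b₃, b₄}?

Row-reduce the 4×4 matrix with these as rows.
Reduction leaves 3 leading entries, giving rank 3.

dim = 3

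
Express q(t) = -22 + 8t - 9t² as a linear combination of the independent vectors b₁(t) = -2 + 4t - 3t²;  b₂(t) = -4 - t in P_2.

Work in coordinates with respect to the standard basis {1, t, t²}.
Solve the system with b₁, b₂ as columns and q as the right-hand side.
Row-reducing the augmented matrix gives the unique coefficients (α₁, α₂) = (3, 4).

q = 3b₁ + 4b₂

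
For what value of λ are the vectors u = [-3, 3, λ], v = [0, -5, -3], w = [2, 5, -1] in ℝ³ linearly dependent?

λ = 39/5

Dependence holds iff the 3×3 matrix [u v w] is singular.
Cofactor expansion gives det = 10*λ - 78.
This vanishes exactly when λ = 39/5.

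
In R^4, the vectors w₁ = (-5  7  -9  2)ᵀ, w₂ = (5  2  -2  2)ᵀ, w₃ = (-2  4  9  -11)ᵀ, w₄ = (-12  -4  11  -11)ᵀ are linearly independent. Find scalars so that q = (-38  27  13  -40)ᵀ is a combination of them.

q = 3w₁ - w₂ + 3w₃ + w₄

Solve the system with w₁, w₂, w₃, w₄ as columns and q as the right-hand side.
Row-reducing the augmented matrix gives the unique coefficients (a₁, …, a₄) = (3, -1, 3, 1).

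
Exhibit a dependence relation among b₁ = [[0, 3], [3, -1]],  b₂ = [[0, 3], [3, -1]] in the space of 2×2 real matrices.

Pass to coordinate vectors relative to the basis {E₁₁, E₁₂, E₂₁, E₂₂}.
Write the vectors as columns of a matrix and find a nonzero vector in its null space.
The free variable yields coefficients (1, -1) (any nonzero multiple also works).

b₁ - b₂ = 0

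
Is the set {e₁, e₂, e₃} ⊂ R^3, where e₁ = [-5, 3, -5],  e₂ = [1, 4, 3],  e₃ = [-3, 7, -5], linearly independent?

linearly independent

Form the 3×3 matrix with these as columns; its determinant is 98.
A nonzero determinant means the columns are linearly independent.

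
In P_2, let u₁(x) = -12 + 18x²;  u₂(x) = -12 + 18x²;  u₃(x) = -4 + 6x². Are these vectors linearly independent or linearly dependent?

Write each element as a coordinate vector in ℝ³ using {1, x, x²}.
One vector is a scalar multiple of another, so the set is dependent.

linearly dependent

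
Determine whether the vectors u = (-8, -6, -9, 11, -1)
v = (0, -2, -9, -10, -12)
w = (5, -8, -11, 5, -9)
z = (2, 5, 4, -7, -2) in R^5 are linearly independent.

Row-reduce the matrix whose columns are u, v, w, z.
The reduction yields 4 nonzero rows, so the rank is 4.
Since rank = 4 (the number of vectors), the set is linearly independent.

linearly independent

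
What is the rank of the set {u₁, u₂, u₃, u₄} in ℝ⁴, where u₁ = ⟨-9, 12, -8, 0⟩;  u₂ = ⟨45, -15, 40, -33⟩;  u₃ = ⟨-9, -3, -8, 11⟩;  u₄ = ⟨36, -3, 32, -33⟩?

Form the matrix with u₁, u₂, u₃, u₄ as columns and reduce.
The echelon form has 2 nonzero rows, so the rank is 2.

rank 2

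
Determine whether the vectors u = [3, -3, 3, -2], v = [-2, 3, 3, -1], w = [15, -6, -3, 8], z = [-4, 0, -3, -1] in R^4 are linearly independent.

Form the 4×4 matrix with these as columns; its determinant is 0.
A zero determinant means the columns are linearly dependent.

linearly dependent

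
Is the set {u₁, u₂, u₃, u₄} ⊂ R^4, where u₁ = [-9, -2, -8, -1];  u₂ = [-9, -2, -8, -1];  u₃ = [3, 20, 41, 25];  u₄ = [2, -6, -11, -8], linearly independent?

Two of the vectors are equal, giving an immediate dependence.

linearly dependent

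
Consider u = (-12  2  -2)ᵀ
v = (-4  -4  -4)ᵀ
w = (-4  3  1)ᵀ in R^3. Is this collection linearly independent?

The matrix [u|v|w] has determinant 0.
A zero determinant means the columns are linearly dependent.
Indeed u - v - 2w = 0.

linearly dependent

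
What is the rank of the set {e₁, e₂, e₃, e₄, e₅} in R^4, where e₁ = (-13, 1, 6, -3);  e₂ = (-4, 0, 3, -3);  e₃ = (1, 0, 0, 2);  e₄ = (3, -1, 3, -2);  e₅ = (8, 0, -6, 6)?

Row-reduce the 5×4 matrix with these as rows.
There are 3 pivot columns, so rank = 3.
(With 5 elements in a 4-dimensional space the rank is at most 4.)

rank 3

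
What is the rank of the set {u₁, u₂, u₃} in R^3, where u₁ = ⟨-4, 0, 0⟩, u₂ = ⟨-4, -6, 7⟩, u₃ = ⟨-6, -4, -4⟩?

Row-reduce the 3×3 matrix with these as rows.
Exactly 3 pivots survive; hence the rank is 3.

3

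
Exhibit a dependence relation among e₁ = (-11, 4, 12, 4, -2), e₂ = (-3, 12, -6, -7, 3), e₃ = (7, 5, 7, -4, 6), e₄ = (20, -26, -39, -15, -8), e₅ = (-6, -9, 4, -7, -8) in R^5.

Set up α₁e₁ + … + α₅e₅ = 0 and solve the homogeneous system.
The free variable yields coefficients (3, 0, 1, 1, -1) (any nonzero multiple also works).

3e₁ + e₃ + e₄ - e₅ = 0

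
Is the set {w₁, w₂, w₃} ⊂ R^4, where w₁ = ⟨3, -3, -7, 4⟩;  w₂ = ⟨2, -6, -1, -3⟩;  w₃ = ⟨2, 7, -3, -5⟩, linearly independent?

linearly independent

Row-reduce the matrix whose columns are w₁, w₂, w₃.
The reduction yields 3 nonzero rows, so the rank is 3.
Since rank = 3 (the number of vectors), the set is linearly independent.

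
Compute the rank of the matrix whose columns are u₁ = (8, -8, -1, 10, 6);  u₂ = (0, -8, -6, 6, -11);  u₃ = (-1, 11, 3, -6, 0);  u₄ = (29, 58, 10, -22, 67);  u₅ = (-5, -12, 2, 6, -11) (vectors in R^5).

4

Apply Gaussian elimination to the matrix whose rows are u₁, u₂, u₃, u₄, u₅.
Exactly 4 pivots survive; hence the rank is 4.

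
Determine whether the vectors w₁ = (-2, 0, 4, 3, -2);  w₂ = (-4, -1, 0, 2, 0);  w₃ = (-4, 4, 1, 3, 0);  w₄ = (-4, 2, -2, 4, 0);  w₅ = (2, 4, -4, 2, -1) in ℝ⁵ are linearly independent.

Row-reduce the matrix whose columns are w₁, w₂, w₃, w₄, w₅.
The reduction yields 5 nonzero rows, so the rank is 5.
Since rank = 5 (the number of vectors), the set is linearly independent.

linearly independent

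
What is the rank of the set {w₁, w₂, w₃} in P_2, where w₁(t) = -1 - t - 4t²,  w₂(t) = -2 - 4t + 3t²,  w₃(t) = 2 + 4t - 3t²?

Pass to coordinate vectors with respect to the basis {1, t, t²}.
Form the matrix with w₁, w₂, w₃ as columns and reduce.
The echelon form has 2 nonzero rows, so the rank is 2.

2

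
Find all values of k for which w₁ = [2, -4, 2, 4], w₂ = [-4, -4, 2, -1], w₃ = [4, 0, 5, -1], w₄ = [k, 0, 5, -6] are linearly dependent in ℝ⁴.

k = -2

Dependence holds iff the 4×4 matrix [w₁ w₂ w₃ w₄] is singular.
Cofactor expansion gives det = 100*k + 200.
Setting this to zero gives k = -2.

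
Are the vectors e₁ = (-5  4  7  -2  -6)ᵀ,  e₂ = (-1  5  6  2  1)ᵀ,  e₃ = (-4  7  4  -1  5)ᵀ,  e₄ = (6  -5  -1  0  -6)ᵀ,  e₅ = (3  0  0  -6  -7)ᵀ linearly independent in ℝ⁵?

Row-reduce the matrix whose columns are e₁, e₂, e₃, e₄, e₅.
The reduction yields 5 nonzero rows, so the rank is 5.
Since rank = 5 (the number of vectors), the set is linearly independent.

linearly independent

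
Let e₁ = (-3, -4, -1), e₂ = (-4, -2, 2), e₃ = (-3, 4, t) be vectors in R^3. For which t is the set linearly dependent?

t = 7

The set is linearly dependent precisely when det[e₁; e₂; e₃] = 0.
Cofactor expansion gives det = 70 - 10*t.
Solving 70 - 10*t = 0 yields t = 7.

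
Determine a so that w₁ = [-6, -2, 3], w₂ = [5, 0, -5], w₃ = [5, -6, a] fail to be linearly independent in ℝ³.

a = -14

Dependence holds iff the 3×3 matrix [w₁ w₂ w₃] is singular.
Cofactor expansion gives det = 10*a + 140.
This vanishes exactly when a = -14.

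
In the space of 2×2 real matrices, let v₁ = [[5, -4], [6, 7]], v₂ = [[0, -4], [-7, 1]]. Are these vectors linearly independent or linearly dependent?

Take coordinates with respect to the standard basis {E₁₁, E₁₂, E₂₁, E₂₂}.
Place the vectors as rows of a 2×4 matrix and reduce to echelon form.
The reduction yields 2 nonzero rows, so the rank is 2.
Since rank = 2 (the number of vectors), the set is linearly independent.

linearly independent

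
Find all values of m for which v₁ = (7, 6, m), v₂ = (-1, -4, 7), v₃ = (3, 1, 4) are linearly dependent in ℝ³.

m = 1

Place the vectors as rows of a 3×3 matrix; dependence ⇔ determinant zero.
Cofactor expansion gives det = 11*m - 11.
This vanishes exactly when m = 1.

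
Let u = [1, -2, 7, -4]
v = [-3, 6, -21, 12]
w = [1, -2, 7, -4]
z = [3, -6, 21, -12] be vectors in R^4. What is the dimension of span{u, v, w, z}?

Row-reduce the 4×4 matrix with these as rows.
Exactly 1 pivot survives; hence the rank is 1.

dim = 1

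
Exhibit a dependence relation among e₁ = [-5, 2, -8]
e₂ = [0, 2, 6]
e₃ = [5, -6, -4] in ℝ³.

Set up α₁e₁ + … + α₃e₃ = 0 and solve the homogeneous system.
A generator of the null space is (1, 2, 1).

e₁ + 2e₂ + e₃ = 0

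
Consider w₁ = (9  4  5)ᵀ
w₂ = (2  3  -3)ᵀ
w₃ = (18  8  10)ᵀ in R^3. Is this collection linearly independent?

One vector is a scalar multiple of another, so the set is dependent.

linearly dependent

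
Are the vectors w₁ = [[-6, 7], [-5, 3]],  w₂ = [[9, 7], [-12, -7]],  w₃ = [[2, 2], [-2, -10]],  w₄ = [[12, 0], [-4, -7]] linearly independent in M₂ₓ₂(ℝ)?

linearly independent

Write each element as a coordinate vector in ℝ⁴ using {E₁₁, E₁₂, E₂₁, E₂₂}.
Form the 4×4 matrix with these as columns; its determinant is -1530.
A nonzero determinant means the columns are linearly independent.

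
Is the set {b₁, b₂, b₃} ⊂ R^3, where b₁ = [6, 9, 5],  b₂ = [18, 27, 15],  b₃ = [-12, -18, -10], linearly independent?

Form the 3×3 matrix with these as columns; its determinant is 0.
A zero determinant means the columns are linearly dependent.
Indeed 3b₁ - b₂ = 0.

linearly dependent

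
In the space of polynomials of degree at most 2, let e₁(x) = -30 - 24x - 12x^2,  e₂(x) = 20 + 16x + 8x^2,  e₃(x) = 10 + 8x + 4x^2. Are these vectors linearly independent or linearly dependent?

linearly dependent

Take coordinates with respect to the standard basis {1, x, x^2}.
The matrix [e₁|e₂|e₃] has determinant 0.
A zero determinant means the columns are linearly dependent.
Indeed 2e₁ + 3e₂ = 0.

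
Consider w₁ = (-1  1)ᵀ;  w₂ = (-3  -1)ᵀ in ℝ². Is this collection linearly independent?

linearly independent

Place the vectors as rows of a 2×2 matrix and reduce to echelon form.
The reduction yields 2 nonzero rows, so the rank is 2.
Since rank = 2 (the number of vectors), the set is linearly independent.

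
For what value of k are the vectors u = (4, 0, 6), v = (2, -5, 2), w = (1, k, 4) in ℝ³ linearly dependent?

k = 25/2

The set is linearly dependent precisely when det[u; v; w] = 0.
Expanding, det = 4*k - 50.
Solving 4*k - 50 = 0 yields k = 25/2.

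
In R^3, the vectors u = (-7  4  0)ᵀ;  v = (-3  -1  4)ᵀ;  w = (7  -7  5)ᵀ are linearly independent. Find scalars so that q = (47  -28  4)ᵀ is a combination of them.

Set up the augmented matrix [u | v | w | q] and row-reduce.
Back-substitution yields (a₁, a₂, a₃) = (-1, -4, 4).

q = -u - 4v + 4w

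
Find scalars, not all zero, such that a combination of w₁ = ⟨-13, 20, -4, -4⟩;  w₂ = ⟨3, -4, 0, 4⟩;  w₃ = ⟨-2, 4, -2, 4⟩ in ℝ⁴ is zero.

Write the vectors as columns of a matrix and find a nonzero vector in its null space.
A generator of the null space is (1, 3, -2).

w₁ + 3w₂ - 2w₃ = 0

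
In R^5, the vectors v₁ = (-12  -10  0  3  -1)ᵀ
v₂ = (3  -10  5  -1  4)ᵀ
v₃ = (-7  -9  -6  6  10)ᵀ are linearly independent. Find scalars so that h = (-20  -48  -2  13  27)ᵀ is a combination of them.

Set up the augmented matrix [v₁ | v₂ | v₃ | h] and row-reduce.
The system has the unique solution (α₁, α₂, α₃) = (1, 2, 2).

h = v₁ + 2v₂ + 2v₃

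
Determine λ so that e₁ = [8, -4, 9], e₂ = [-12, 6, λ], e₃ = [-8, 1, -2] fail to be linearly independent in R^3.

The set is linearly dependent precisely when det[e₁; e₂; e₃] = 0.
Cofactor expansion gives det = 24*λ + 324.
This vanishes exactly when λ = -27/2.

λ = -27/2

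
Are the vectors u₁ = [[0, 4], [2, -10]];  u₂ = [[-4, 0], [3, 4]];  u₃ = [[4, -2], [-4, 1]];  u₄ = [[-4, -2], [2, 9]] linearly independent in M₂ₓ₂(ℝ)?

linearly dependent

Write each element as a coordinate vector in ℝ⁴ using {E₁₁, E₁₂, E₂₁, E₂₂}.
Place the vectors as rows of a 4×4 matrix and reduce to echelon form.
The reduction yields 2 nonzero rows, so the rank is 2.
Since rank 2 < 4, the set is linearly dependent.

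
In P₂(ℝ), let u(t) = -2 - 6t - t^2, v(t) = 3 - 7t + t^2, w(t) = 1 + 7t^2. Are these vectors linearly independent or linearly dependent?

linearly independent

Take coordinates with respect to the standard basis {1, t, t^2}.
Place the vectors as rows of a 3×3 matrix and reduce to echelon form.
The reduction yields 3 nonzero rows, so the rank is 3.
Since rank = 3 (the number of vectors), the set is linearly independent.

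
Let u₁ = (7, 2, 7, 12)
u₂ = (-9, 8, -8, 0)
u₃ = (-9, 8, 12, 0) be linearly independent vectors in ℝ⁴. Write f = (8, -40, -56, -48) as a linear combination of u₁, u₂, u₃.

f = -4u₁ - u₂ - 3u₃

Since u₁, u₂, u₃ are independent, the coefficients expressing f are uniquely determined by a linear system.
Back-substitution yields (c₁, c₂, c₃) = (-4, -1, -3).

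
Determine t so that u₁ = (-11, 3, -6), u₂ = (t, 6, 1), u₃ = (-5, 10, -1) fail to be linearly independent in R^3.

The vectors are dependent exactly when the determinant of the matrix with rows u₁, u₂, u₃ vanishes.
The determinant works out to -57*t - 19.
This vanishes exactly when t = -1/3.

t = -1/3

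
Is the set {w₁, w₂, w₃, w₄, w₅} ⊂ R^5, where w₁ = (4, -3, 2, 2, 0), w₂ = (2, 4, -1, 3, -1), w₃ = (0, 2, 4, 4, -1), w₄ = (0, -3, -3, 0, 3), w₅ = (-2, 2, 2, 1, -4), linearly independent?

linearly independent

Form the 5×5 matrix with these as columns; its determinant is -1344.
A nonzero determinant means the columns are linearly independent.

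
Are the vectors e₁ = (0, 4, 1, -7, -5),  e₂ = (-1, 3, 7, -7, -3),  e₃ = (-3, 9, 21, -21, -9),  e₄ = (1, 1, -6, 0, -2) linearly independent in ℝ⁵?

linearly dependent

Place the vectors as rows of a 4×5 matrix and reduce to echelon form.
The reduction yields 2 nonzero rows, so the rank is 2.
Since rank 2 < 4, the set is linearly dependent.
Indeed 3e₂ - e₃ = 0.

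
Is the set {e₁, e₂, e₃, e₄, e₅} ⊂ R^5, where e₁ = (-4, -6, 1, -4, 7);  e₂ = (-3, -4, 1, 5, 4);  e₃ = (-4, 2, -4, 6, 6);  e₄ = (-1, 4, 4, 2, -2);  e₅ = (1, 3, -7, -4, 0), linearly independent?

The matrix [e₁|e₂|e₃|e₄|e₅] has determinant 3134.
A nonzero determinant means the columns are linearly independent.

linearly independent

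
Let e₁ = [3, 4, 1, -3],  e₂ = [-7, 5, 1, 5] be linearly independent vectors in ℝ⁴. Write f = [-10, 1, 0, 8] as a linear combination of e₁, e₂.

Write f = a₁e₁ + a₂e₂ and equate components.
Back-substitution yields (a₁, a₂) = (-1, 1).

f = -e₁ + e₂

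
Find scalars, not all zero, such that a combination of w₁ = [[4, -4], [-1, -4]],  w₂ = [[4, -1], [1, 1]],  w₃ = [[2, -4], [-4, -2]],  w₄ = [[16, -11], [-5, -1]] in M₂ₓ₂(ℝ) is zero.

3w₂ + 2w₃ - w₄ = 0

Pass to coordinate vectors relative to the basis {E₁₁, E₁₂, E₂₁, E₂₂}.
Row-reduce the matrix with w₁, w₂, w₃, w₄ as columns; the null space gives the coefficients.
The free variable yields coefficients (0, 3, 2, -1) (any nonzero multiple also works).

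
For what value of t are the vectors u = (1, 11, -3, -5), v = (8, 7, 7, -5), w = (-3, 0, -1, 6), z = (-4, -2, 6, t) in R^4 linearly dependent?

t = 22

Dependence holds iff the 4×4 matrix [u v w z] is singular.
Cofactor expansion gives det = 4686 - 213*t.
Solving 4686 - 213*t = 0 yields t = 22.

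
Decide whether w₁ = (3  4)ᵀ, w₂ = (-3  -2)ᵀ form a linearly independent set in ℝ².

linearly independent

Row-reduce the matrix whose columns are w₁, w₂.
The reduction yields 2 nonzero rows, so the rank is 2.
Since rank = 2 (the number of vectors), the set is linearly independent.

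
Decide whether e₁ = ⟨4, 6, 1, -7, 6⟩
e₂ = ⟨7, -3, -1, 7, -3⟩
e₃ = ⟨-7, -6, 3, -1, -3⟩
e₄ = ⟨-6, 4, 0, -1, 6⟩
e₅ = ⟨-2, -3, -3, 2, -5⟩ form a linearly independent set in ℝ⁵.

linearly independent

Row-reduce the matrix whose columns are e₁, e₂, e₃, e₄, e₅.
The reduction yields 5 nonzero rows, so the rank is 5.
Since rank = 5 (the number of vectors), the set is linearly independent.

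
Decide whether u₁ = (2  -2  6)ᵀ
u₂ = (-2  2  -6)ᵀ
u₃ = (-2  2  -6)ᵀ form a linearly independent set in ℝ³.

Two of the vectors are equal, giving an immediate dependence.

linearly dependent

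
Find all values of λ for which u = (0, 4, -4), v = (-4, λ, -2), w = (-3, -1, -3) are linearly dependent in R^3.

λ = -10/3

Dependence holds iff the 3×3 matrix [u v w] is singular.
The determinant works out to -12*λ - 40.
This vanishes exactly when λ = -10/3.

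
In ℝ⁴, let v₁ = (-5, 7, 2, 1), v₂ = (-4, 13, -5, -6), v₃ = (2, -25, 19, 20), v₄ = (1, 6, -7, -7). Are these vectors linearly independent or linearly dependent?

Place the vectors as rows of a 4×4 matrix and reduce to echelon form.
The reduction yields 2 nonzero rows, so the rank is 2.
Since rank 2 < 4, the set is linearly dependent.

linearly dependent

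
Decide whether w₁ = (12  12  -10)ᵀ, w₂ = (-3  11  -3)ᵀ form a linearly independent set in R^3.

linearly independent

Row-reduce the matrix whose columns are w₁, w₂.
The reduction yields 2 nonzero rows, so the rank is 2.
Since rank = 2 (the number of vectors), the set is linearly independent.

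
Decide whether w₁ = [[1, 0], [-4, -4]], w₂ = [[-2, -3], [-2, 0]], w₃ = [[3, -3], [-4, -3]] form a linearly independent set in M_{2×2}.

Take coordinates with respect to the standard basis {E₁₁, E₁₂, E₂₁, E₂₂}.
Place the vectors as rows of a 3×4 matrix and reduce to echelon form.
The reduction yields 3 nonzero rows, so the rank is 3.
Since rank = 3 (the number of vectors), the set is linearly independent.

linearly independent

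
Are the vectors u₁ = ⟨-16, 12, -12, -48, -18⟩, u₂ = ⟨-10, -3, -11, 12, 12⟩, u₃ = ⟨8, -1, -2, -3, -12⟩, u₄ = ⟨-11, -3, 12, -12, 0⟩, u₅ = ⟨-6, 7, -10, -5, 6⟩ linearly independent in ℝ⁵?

linearly dependent

Place the vectors as rows of a 5×5 matrix and reduce to echelon form.
The reduction yields 4 nonzero rows, so the rank is 4.
Since rank 4 < 5, the set is linearly dependent.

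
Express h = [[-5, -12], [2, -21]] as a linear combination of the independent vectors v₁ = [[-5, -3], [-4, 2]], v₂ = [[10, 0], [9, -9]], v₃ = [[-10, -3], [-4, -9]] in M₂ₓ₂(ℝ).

h = 3v₁ + 2v₂ + v₃

Identify each element with its coordinate vector in ℝ⁴ via {E₁₁, E₁₂, E₂₁, E₂₂}.
Set up the augmented matrix [v₁ | v₂ | v₃ | h] and row-reduce.
The system has the unique solution (α₁, α₂, α₃) = (3, 2, 1).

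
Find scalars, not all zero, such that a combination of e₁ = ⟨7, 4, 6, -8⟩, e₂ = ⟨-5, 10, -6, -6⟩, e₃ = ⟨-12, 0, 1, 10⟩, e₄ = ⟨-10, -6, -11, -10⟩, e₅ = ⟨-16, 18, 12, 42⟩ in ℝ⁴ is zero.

e₁ - e₂ - 2e₃ + 2e₄ + e₅ = 0

Write the vectors as columns of a matrix and find a nonzero vector in its null space.
A generator of the null space is (1, -1, -2, 2, 1).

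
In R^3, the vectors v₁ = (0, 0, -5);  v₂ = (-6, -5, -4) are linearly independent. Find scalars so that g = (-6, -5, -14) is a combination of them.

g = 2v₁ + v₂

Set up the augmented matrix [v₁ | v₂ | g] and row-reduce.
The system has the unique solution (α₁, α₂) = (2, 1).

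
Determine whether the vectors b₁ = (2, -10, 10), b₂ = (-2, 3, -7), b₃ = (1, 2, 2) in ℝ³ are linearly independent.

Place the vectors as rows of a 3×3 matrix and reduce to echelon form.
The reduction yields 2 nonzero rows, so the rank is 2.
Since rank 2 < 3, the set is linearly dependent.

linearly dependent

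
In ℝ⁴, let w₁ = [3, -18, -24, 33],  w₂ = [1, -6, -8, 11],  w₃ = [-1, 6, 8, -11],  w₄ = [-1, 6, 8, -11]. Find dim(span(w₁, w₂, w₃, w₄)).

Put the 4×4 matrix [w₁|w₂|w₃|w₄] into echelon form.
Reduction leaves 1 leading entry, giving rank 1.

1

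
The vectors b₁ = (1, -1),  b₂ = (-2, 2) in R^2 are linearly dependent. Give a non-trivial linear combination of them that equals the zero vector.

Solve the homogeneous system with b₁, b₂ as columns by row-reducing the coefficient matrix.
The free variable yields coefficients (2, 1) (any nonzero multiple also works).

2b₁ + b₂ = 0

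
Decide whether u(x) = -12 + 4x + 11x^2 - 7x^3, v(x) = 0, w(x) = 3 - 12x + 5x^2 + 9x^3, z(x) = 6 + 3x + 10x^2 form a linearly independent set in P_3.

linearly dependent

Write each element as a coordinate vector in ℝ⁴ using {1, x, …, x^3}.
One of the vectors is the zero vector, so the set is linearly dependent.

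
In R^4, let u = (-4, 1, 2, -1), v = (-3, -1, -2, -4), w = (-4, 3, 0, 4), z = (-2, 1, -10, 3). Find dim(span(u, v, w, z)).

dim = 3

Apply Gaussian elimination to the matrix whose rows are u, v, w, z.
Reduction leaves 3 leading entries, giving rank 3.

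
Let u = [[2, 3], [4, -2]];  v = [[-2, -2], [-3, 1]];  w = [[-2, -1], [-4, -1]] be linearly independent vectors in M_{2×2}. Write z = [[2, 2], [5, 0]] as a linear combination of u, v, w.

z = u + v - w

Identify each element with its coordinate vector in ℝ⁴ via {E₁₁, E₁₂, E₂₁, E₂₂}.
Since u, v, w are independent, the coefficients expressing z are uniquely determined by a linear system.
The system has the unique solution (c₁, c₂, c₃) = (1, 1, -1).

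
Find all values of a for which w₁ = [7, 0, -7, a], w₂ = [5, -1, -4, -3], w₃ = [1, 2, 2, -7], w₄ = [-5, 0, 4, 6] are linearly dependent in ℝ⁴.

Place the vectors as rows of a 4×4 matrix; dependence ⇔ determinant zero.
Expanding, det = -14*a - 119.
This vanishes exactly when a = -17/2.

a = -17/2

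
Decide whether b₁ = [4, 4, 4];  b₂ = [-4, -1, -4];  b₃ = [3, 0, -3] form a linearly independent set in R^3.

linearly independent

Row-reduce the matrix whose columns are b₁, b₂, b₃.
The reduction yields 3 nonzero rows, so the rank is 3.
Since rank = 3 (the number of vectors), the set is linearly independent.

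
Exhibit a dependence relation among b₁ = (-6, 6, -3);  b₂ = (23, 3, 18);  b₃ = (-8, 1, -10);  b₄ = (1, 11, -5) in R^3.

b₁ + b₂ + 2b₃ - b₄ = 0

Set up α₁b₁ + … + α₄b₄ = 0 and solve the homogeneous system.
A generator of the null space is (1, 1, 2, -1).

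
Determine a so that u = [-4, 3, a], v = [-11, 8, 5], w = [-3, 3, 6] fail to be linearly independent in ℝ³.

a = 7/3

The vectors are dependent exactly when the determinant of the matrix with rows u, v, w vanishes.
The determinant works out to 21 - 9*a.
Solving 21 - 9*a = 0 yields a = 7/3.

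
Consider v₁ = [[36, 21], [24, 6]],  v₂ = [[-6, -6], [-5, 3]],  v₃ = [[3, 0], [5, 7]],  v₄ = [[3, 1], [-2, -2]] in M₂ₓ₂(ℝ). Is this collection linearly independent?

linearly dependent

Write each element as a coordinate vector in ℝ⁴ using {E₁₁, E₁₂, E₂₁, E₂₂}.
Row-reduce the matrix whose columns are v₁, v₂, v₃, v₄.
The reduction yields 3 nonzero rows, so the rank is 3.
Since rank 3 < 4, the set is linearly dependent.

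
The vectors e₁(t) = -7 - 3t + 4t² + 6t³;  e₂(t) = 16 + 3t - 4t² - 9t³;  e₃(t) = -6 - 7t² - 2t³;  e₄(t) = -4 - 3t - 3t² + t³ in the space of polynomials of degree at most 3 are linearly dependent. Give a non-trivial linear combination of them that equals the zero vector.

Write each element as a vector in ℝ⁴ using {1, t, …, t³}.
Write the vectors as columns of a matrix and find a nonzero vector in its null space.
The free variable yields coefficients (2, 1, 1, -1) (any nonzero multiple also works).

2e₁ + e₂ + e₃ - e₄ = 0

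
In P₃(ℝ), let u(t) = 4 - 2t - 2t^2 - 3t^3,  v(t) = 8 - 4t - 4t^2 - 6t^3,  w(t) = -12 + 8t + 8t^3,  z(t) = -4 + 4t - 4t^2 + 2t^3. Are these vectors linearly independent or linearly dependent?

linearly dependent

Take coordinates with respect to the standard basis {1, t, …, t^3}.
One vector is a scalar multiple of another, so the set is dependent.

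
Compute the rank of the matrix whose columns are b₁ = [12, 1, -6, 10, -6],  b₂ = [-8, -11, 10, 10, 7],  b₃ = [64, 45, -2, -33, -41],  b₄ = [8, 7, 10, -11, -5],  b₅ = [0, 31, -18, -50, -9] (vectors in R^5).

rank 3

Row-reduce the 5×5 matrix with these as rows.
Reduction leaves 3 leading entries, giving rank 3.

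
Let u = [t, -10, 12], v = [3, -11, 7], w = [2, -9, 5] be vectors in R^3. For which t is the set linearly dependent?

t = 25/4

The vectors are dependent exactly when the determinant of the matrix with rows u, v, w vanishes.
Expanding, det = 8*t - 50.
This vanishes exactly when t = 25/4.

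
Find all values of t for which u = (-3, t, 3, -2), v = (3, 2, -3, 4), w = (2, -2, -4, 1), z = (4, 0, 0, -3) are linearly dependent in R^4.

The vectors are dependent exactly when the determinant of the matrix with rows u, v, w, z vanishes.
Cofactor expansion gives det = -70*t - 28.
This vanishes exactly when t = -2/5.

t = -2/5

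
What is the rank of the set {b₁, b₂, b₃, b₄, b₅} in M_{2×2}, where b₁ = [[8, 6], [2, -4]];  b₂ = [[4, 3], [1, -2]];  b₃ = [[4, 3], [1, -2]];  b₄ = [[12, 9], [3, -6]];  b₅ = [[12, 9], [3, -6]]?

rank 1

Represent each element by its coordinate vector in ℝ⁴.
Row-reduce the 5×4 matrix with these as rows.
Reduction leaves 1 leading entry, giving rank 1.
(With 5 elements in a 4-dimensional space the rank is at most 4.)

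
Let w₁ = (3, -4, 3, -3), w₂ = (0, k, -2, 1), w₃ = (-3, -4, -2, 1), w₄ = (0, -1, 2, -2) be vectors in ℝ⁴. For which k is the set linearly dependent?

k = -13/2

The set is linearly dependent precisely when det[w₁; w₂; w₃; w₄] = 0.
The determinant works out to 6*k + 39.
This vanishes exactly when k = -13/2.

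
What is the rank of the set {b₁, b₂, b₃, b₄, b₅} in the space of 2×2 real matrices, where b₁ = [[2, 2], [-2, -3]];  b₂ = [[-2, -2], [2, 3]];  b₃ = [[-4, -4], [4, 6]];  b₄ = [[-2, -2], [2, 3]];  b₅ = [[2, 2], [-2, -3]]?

1

Represent each element by its coordinate vector in ℝ⁴.
Apply Gaussian elimination to the matrix whose rows are b₁, b₂, b₃, b₄, b₅.
There is 1 pivot column, so rank = 1.
(With 5 elements in a 4-dimensional space the rank is at most 4.)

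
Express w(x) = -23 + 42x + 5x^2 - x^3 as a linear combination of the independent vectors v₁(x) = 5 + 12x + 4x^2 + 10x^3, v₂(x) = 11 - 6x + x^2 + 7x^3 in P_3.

Work in coordinates with respect to the standard basis {1, x, …, x^3}.
Since v₁, v₂ are independent, the coefficients expressing w are uniquely determined by a linear system.
The system has the unique solution (a₁, a₂) = (2, -3).

w = 2v₁ - 3v₂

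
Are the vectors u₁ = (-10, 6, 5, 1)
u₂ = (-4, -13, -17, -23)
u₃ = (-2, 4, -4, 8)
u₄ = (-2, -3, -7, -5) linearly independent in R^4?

linearly dependent

Place the vectors as rows of a 4×4 matrix and reduce to echelon form.
The reduction yields 3 nonzero rows, so the rank is 3.
Since rank 3 < 4, the set is linearly dependent.
Indeed u₂ + u₃ - 3u₄ = 0.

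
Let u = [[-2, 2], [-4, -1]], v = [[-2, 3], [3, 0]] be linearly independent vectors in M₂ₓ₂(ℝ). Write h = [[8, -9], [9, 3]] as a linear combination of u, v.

Take coordinate vectors relative to {E₁₁, E₁₂, E₂₁, E₂₂}.
Solve the system with u, v as columns and h as the right-hand side.
Row-reducing the augmented matrix gives the unique coefficients (c₁, c₂) = (-3, -1).

h = -3u - v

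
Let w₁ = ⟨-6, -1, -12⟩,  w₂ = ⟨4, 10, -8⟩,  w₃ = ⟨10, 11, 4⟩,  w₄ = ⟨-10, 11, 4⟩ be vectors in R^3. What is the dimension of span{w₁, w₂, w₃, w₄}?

Apply Gaussian elimination to the matrix whose rows are w₁, w₂, w₃, w₄.
Reduction leaves 3 leading entries, giving rank 3.
(With 4 elements in a 3-dimensional space the rank is at most 3.)

3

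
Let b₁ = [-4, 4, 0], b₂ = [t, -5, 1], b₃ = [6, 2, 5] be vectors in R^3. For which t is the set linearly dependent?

The set is linearly dependent precisely when det[b₁; b₂; b₃] = 0.
The determinant works out to 132 - 20*t.
Setting this to zero gives t = 33/5.

t = 33/5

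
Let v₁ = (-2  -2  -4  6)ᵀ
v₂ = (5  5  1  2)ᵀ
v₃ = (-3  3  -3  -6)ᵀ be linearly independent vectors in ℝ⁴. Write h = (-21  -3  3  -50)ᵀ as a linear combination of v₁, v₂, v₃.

Write h = c₁v₁ + … + c₃v₃ and equate components.
The system has the unique solution (c₁, c₂, c₃) = (-4, -4, 3).

h = -4v₁ - 4v₂ + 3v₃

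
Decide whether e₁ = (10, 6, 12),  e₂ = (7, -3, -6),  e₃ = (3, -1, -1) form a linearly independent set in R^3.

linearly independent

The matrix [e₁|e₂|e₃] has determinant -72.
A nonzero determinant means the columns are linearly independent.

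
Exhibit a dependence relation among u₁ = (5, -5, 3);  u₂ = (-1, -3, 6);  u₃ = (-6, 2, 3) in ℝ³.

Row-reduce the matrix with u₁, u₂, u₃ as columns; the null space gives the coefficients.
The free variable yields coefficients (1, -1, 1) (any nonzero multiple also works).

u₁ - u₂ + u₃ = 0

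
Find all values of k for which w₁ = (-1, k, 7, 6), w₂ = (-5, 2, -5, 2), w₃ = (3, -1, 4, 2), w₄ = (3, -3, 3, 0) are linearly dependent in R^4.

Dependence holds iff the 4×4 matrix [w₁ w₂ w₃ w₄] is singular.
Expanding, det = 6*k - 192.
This vanishes exactly when k = 32.

k = 32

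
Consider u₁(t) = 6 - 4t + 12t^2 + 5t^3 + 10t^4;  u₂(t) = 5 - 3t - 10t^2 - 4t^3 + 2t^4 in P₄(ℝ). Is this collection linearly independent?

Write each element as a coordinate vector in ℝ⁵ using {1, t, …, t^4}.
Row-reduce the matrix whose columns are u₁, u₂.
The reduction yields 2 nonzero rows, so the rank is 2.
Since rank = 2 (the number of vectors), the set is linearly independent.

linearly independent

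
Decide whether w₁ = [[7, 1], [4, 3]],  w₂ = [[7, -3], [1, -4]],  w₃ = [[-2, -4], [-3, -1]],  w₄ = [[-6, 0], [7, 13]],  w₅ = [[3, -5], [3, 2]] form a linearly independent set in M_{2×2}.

linearly dependent

Take coordinates with respect to the standard basis {E₁₁, E₁₂, E₂₁, E₂₂}.
There are 5 vectors in a 4-dimensional space, so they cannot be linearly independent.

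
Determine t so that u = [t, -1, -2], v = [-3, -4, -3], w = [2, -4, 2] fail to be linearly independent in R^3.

Place the vectors as rows of a 3×3 matrix; dependence ⇔ determinant zero.
The determinant works out to -20*t - 40.
Setting this to zero gives t = -2.

t = -2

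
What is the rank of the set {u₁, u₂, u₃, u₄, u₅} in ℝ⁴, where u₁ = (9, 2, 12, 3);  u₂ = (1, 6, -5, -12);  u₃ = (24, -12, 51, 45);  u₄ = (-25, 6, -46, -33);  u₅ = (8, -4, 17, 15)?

Row-reduce the 5×4 matrix with these as rows.
There are 2 pivot columns, so rank = 2.
(With 5 elements in a 4-dimensional space the rank is at most 4.)

rank 2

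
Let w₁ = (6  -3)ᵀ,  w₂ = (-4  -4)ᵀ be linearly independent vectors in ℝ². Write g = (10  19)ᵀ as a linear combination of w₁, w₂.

Since w₁, w₂ are independent, the coefficients expressing g are uniquely determined by a linear system.
The system has the unique solution (c₁, c₂) = (-1, -4).

g = -w₁ - 4w₂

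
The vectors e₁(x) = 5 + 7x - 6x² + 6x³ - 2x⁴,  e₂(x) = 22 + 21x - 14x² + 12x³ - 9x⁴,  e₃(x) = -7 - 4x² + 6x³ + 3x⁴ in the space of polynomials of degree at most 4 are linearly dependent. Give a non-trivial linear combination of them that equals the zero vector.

3e₁ - e₂ - e₃ = 0

Take coordinates with respect to {1, x, …, x⁴}.
Row-reduce the matrix with e₁, e₂, e₃ as columns; the null space gives the coefficients.
The free variable yields coefficients (3, -1, -1) (any nonzero multiple also works).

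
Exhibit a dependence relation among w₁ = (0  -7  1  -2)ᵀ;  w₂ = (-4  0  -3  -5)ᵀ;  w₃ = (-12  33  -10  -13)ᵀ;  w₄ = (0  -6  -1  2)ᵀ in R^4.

3w₁ - 3w₂ + w₃ + 2w₄ = 0

Write the vectors as columns of a matrix and find a nonzero vector in its null space.
One solution (up to scaling) is (3, -3, 1, 2).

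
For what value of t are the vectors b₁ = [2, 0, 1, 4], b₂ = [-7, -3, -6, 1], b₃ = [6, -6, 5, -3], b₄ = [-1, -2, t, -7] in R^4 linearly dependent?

Dependence holds iff the 4×4 matrix [b₁ b₂ b₃ b₄] is singular.
Cofactor expansion gives det = 45 - 270*t.
This vanishes exactly when t = 1/6.

t = 1/6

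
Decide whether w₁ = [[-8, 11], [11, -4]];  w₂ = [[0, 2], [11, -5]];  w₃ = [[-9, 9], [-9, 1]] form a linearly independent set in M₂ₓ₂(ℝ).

linearly independent

Write each element as a coordinate vector in ℝ⁴ using {E₁₁, E₁₂, E₂₁, E₂₂}.
Place the vectors as rows of a 3×4 matrix and reduce to echelon form.
The reduction yields 3 nonzero rows, so the rank is 3.
Since rank = 3 (the number of vectors), the set is linearly independent.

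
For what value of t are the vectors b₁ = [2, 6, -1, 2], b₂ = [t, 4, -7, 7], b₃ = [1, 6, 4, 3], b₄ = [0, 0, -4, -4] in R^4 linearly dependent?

t = 13/3

Place the vectors as rows of a 4×4 matrix; dependence ⇔ determinant zero.
The determinant works out to 96*t - 416.
This vanishes exactly when t = 13/3.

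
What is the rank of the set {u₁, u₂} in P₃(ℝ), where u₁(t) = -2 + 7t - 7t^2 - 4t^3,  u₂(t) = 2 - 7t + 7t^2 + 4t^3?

1

Represent each element by its coordinate vector in ℝ⁴.
Row-reduce the 2×4 matrix with these as rows.
There is 1 pivot column, so rank = 1.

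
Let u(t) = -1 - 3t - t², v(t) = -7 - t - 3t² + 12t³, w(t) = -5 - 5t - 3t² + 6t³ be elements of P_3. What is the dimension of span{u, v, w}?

Use coordinates relative to {1, t, …, t³}.
Form the matrix with u, v, w as columns and reduce.
Exactly 2 pivots survive; hence the rank is 2.

dim = 2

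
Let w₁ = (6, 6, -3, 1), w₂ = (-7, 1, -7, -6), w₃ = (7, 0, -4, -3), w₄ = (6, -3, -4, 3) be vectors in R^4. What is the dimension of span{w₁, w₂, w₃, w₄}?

4

Apply Gaussian elimination to the matrix whose rows are w₁, w₂, w₃, w₄.
Reduction leaves 4 leading entries, giving rank 4.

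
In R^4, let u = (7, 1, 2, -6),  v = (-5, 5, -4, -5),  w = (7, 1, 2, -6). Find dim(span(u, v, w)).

Form the matrix with u, v, w as columns and reduce.
Exactly 2 pivots survive; hence the rank is 2.

2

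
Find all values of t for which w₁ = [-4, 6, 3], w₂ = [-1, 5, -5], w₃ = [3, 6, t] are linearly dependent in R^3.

t = -39/2

Dependence holds iff the 3×3 matrix [w₁ w₂ w₃] is singular.
Expanding, det = -14*t - 273.
This vanishes exactly when t = -39/2.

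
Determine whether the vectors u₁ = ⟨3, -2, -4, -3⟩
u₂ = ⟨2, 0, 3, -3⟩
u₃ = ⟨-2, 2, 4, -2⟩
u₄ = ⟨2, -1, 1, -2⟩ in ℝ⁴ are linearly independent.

linearly independent

Place the vectors as rows of a 4×4 matrix and reduce to echelon form.
The reduction yields 4 nonzero rows, so the rank is 4.
Since rank = 4 (the number of vectors), the set is linearly independent.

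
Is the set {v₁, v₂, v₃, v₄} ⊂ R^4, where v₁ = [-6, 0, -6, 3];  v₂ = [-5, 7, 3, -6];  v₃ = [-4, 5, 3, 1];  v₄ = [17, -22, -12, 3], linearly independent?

Place the vectors as rows of a 4×4 matrix and reduce to echelon form.
The reduction yields 3 nonzero rows, so the rank is 3.
Since rank 3 < 4, the set is linearly dependent.
Indeed v₂ + 3v₃ + v₄ = 0.

linearly dependent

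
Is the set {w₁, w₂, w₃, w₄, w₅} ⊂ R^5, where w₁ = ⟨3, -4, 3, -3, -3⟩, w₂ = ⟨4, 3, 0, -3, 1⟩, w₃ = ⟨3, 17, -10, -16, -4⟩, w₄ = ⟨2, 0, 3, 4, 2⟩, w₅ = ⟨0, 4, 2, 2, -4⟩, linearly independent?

linearly dependent

Form the 5×5 matrix with these as columns; its determinant is 0.
A zero determinant means the columns are linearly dependent.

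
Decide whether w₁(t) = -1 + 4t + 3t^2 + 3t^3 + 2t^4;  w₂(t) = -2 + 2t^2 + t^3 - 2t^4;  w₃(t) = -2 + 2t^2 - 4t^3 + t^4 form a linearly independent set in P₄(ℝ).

linearly independent

Take coordinates with respect to the standard basis {1, t, …, t^4}.
Place the vectors as rows of a 3×5 matrix and reduce to echelon form.
The reduction yields 3 nonzero rows, so the rank is 3.
Since rank = 3 (the number of vectors), the set is linearly independent.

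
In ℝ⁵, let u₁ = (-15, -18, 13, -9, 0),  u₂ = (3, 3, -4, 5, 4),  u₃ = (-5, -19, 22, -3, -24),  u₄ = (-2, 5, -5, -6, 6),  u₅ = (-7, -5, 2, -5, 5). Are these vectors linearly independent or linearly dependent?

linearly dependent

Form the 5×5 matrix with these as columns; its determinant is 0.
A zero determinant means the columns are linearly dependent.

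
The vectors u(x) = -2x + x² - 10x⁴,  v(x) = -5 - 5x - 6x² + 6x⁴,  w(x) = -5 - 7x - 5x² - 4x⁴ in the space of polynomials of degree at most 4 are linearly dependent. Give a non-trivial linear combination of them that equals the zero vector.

u + v - w = 0

Pass to coordinate vectors relative to the basis {1, x, …, x⁴}.
Write the vectors as columns of a matrix and find a nonzero vector in its null space.
The free variable yields coefficients (1, 1, -1) (any nonzero multiple also works).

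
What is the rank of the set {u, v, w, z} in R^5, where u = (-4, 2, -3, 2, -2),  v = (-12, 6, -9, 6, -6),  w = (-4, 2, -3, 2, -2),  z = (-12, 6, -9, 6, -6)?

1

Form the matrix with u, v, w, z as columns and reduce.
Reduction leaves 1 leading entry, giving rank 1.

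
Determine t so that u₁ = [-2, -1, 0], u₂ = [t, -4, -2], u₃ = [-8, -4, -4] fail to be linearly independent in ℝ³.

t = -8

The set is linearly dependent precisely when det[u₁; u₂; u₃] = 0.
The determinant works out to -4*t - 32.
Solving -4*t - 32 = 0 yields t = -8.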